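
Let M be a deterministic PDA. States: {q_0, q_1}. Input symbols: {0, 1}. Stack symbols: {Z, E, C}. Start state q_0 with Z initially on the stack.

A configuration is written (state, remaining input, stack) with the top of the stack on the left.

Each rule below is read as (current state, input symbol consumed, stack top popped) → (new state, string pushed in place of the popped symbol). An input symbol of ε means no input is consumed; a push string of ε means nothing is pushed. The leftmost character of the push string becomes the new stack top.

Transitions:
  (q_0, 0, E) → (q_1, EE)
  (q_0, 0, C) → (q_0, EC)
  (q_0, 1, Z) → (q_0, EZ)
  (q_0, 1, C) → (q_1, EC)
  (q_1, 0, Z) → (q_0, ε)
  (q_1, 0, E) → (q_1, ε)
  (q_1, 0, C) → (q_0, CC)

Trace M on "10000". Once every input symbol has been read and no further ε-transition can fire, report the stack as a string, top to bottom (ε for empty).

ε

(q_0, 10000, Z)
  read 1, top Z: go to q_0, push EZ → (q_0, 0000, EZ)
  read 0, top E: go to q_1, push EE → (q_1, 000, EEZ)
  read 0, top E: go to q_1, push ε → (q_1, 00, EZ)
  read 0, top E: go to q_1, push ε → (q_1, 0, Z)
  read 0, top Z: go to q_0, push ε → (q_0, ε, ε)
All input consumed in state q_0 with stack ε.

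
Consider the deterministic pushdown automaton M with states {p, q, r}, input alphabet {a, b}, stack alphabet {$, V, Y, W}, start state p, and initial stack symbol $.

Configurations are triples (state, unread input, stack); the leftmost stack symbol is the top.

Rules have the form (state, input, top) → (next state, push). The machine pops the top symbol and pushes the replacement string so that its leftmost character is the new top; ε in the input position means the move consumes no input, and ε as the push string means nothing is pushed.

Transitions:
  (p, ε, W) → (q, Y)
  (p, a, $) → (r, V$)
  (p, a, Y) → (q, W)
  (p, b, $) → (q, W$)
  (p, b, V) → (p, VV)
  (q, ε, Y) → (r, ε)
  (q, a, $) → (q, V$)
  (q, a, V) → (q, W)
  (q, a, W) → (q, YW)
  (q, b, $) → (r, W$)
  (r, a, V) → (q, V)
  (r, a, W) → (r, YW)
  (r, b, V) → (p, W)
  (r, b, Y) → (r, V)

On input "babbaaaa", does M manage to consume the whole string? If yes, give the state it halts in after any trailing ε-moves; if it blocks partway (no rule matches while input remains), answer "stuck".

(p, babbaaaa, $) ⊢ (q, abbaaaa, W$) ⊢ (q, bbaaaa, YW$) ⊢ (r, bbaaaa, W$)
No transition for (r, b, top W); M blocks with input bbaaaa remaining.

stuck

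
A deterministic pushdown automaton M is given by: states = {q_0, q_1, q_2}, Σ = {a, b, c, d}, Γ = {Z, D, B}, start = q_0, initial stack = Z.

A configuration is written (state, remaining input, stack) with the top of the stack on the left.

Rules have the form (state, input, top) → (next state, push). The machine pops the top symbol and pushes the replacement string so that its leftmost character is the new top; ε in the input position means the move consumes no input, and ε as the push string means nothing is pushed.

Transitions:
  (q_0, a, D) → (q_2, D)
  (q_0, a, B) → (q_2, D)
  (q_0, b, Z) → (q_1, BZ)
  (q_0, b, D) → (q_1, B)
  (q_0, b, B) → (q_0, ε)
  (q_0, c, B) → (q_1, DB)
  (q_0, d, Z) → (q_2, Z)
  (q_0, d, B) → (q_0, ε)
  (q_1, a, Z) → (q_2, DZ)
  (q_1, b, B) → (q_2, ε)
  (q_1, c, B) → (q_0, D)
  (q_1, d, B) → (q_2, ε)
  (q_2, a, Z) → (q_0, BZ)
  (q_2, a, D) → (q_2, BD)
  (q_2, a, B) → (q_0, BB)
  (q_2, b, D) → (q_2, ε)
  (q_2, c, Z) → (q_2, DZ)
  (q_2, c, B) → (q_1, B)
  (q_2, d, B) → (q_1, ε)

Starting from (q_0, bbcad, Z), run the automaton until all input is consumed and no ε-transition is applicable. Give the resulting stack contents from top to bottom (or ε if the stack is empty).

(q_0, bbcad, Z)
  read b, top Z: go to q_1, push BZ → (q_1, bcad, BZ)
  read b, top B: go to q_2, push ε → (q_2, cad, Z)
  read c, top Z: go to q_2, push DZ → (q_2, ad, DZ)
  read a, top D: go to q_2, push BD → (q_2, d, BDZ)
  read d, top B: go to q_1, push ε → (q_1, ε, DZ)
All input consumed in state q_1 with stack DZ.

DZ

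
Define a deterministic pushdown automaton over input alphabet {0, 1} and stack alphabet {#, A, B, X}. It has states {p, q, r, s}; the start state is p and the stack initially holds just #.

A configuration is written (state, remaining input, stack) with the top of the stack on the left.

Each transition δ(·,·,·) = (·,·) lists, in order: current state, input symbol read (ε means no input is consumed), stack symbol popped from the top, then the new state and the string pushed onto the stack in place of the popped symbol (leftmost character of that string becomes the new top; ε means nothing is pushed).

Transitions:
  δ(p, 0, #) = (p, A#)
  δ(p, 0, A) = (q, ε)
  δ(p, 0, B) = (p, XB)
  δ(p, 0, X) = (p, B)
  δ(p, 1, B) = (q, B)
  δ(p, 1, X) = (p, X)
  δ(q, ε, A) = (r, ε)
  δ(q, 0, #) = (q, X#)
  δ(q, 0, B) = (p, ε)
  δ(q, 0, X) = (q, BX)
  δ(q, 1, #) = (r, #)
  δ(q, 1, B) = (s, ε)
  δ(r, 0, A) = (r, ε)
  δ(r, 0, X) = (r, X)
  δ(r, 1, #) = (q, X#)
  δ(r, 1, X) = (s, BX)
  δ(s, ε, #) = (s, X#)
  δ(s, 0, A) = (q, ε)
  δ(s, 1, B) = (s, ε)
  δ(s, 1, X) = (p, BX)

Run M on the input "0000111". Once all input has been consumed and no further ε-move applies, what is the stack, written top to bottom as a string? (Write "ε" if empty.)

BX#

(p, 0000111, #)
  read 0, top #: go to p, push A# → (p, 000111, A#)
  read 0, top A: go to q, push ε → (q, 00111, #)
  read 0, top #: go to q, push X# → (q, 0111, X#)
  read 0, top X: go to q, push BX → (q, 111, BX#)
  read 1, top B: go to s, push ε → (s, 11, X#)
  read 1, top X: go to p, push BX → (p, 1, BX#)
  read 1, top B: go to q, push B → (q, ε, BX#)
All input consumed in state q with stack BX#.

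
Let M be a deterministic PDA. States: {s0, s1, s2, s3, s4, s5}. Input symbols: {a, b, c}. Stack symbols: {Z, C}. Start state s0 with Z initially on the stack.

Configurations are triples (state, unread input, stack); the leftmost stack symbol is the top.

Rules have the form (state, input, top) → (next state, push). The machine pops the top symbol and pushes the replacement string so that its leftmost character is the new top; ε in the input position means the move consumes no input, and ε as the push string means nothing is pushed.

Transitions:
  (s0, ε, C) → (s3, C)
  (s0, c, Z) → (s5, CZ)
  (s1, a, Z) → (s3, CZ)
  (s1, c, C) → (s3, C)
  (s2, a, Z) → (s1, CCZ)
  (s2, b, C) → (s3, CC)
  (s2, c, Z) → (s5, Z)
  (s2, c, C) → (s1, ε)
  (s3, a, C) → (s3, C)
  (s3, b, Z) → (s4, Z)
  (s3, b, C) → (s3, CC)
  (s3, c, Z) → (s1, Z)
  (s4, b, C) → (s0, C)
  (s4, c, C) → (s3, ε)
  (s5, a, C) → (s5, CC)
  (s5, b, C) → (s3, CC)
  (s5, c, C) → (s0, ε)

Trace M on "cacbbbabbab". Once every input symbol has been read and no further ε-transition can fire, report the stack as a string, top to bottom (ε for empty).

CCCCCCCZ

(s0, cacbbbabbab, Z)
  read c, top Z: go to s5, push CZ → (s5, acbbbabbab, CZ)
  read a, top C: go to s5, push CC → (s5, cbbbabbab, CCZ)
  read c, top C: go to s0, push ε → (s0, bbbabbab, CZ)
  ε-move, top C: go to s3, push C → (s3, bbbabbab, CZ)
  read b, top C: go to s3, push CC → (s3, bbabbab, CCZ)
  read b, top C: go to s3, push CC → (s3, babbab, CCCZ)
  read b, top C: go to s3, push CC → (s3, abbab, CCCCZ)
  read a, top C: go to s3, push C → (s3, bbab, CCCCZ)
  read b, top C: go to s3, push CC → (s3, bab, CCCCCZ)
  read b, top C: go to s3, push CC → (s3, ab, CCCCCCZ)
  read a, top C: go to s3, push C → (s3, b, CCCCCCZ)
  read b, top C: go to s3, push CC → (s3, ε, CCCCCCCZ)
All input consumed in state s3 with stack CCCCCCCZ.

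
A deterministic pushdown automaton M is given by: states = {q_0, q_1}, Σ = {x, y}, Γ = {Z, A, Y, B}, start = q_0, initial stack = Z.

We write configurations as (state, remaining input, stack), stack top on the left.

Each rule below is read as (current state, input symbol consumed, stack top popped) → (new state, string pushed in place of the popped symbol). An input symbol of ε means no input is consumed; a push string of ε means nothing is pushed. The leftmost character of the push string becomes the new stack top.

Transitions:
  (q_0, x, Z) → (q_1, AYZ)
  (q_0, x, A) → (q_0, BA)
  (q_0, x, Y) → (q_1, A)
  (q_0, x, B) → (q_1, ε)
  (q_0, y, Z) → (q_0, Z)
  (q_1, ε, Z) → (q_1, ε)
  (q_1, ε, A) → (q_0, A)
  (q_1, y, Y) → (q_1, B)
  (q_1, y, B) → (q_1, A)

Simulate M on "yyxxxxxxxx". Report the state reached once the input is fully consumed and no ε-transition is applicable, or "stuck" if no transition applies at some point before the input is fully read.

q_0

(q_0, yyxxxxxxxx, Z) ⊢ (q_0, yxxxxxxxx, Z) ⊢ (q_0, xxxxxxxx, Z) ⊢ (q_1, xxxxxxx, AYZ) ⊢ (q_0, xxxxxxx, AYZ) ⊢ (q_0, xxxxxx, BAYZ) ⊢ (q_1, xxxxx, AYZ) ⊢ (q_0, xxxxx, AYZ) ⊢ (q_0, xxxx, BAYZ) ⊢ (q_1, xxx, AYZ) ⊢ (q_0, xxx, AYZ) ⊢ (q_0, xx, BAYZ) ⊢ (q_1, x, AYZ) ⊢ (q_0, x, AYZ) ⊢ (q_0, ε, BAYZ)
All input consumed; M is in state q_0.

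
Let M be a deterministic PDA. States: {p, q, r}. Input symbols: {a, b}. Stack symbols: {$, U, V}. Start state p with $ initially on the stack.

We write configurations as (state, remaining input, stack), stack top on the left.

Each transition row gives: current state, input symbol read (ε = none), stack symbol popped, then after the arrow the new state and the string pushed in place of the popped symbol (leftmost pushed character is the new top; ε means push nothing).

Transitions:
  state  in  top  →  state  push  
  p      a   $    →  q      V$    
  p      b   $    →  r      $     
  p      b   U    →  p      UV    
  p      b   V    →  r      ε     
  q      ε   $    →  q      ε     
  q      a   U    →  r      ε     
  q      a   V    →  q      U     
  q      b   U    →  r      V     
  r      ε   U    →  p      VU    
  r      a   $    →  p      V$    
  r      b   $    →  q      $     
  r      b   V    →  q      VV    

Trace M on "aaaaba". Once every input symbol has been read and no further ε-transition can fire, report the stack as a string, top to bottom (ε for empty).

V$

(p, aaaaba, $) ⊢ (q, aaaba, V$) ⊢ (q, aaba, U$) ⊢ (r, aba, $) ⊢ (p, ba, V$) ⊢ (r, a, $) ⊢ (p, ε, V$)
All input consumed in state p with stack V$.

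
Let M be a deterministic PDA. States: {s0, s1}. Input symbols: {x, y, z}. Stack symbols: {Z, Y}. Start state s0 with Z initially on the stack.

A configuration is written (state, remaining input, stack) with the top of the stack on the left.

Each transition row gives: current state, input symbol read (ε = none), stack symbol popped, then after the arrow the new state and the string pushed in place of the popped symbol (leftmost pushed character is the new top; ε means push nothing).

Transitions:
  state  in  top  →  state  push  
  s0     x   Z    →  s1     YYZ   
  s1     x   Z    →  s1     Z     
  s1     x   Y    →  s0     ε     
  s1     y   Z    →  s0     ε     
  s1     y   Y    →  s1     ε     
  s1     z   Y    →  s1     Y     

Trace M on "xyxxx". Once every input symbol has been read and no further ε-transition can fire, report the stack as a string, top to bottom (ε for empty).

YZ

(s0, xyxxx, Z)
  read x, top Z: go to s1, push YYZ → (s1, yxxx, YYZ)
  read y, top Y: go to s1, push ε → (s1, xxx, YZ)
  read x, top Y: go to s0, push ε → (s0, xx, Z)
  read x, top Z: go to s1, push YYZ → (s1, x, YYZ)
  read x, top Y: go to s0, push ε → (s0, ε, YZ)
All input consumed in state s0 with stack YZ.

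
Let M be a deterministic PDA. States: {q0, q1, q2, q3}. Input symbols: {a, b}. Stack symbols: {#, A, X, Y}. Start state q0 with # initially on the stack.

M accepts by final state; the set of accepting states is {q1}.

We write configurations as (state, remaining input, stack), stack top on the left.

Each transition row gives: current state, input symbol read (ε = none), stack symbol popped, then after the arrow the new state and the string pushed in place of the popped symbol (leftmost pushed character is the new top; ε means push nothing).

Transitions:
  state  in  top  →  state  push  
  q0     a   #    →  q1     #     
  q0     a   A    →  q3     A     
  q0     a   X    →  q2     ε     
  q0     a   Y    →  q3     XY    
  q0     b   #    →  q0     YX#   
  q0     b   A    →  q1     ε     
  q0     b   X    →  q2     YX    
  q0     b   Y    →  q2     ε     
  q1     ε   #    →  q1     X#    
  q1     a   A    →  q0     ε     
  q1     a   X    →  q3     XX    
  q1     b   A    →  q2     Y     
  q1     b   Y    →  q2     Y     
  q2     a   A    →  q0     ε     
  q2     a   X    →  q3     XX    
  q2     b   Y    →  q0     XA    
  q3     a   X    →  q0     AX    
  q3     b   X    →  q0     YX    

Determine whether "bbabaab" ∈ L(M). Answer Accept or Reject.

Accept

(q0, bbabaab, #)
  read b, top #: go to q0, push YX# → (q0, babaab, YX#)
  read b, top Y: go to q2, push ε → (q2, abaab, X#)
  read a, top X: go to q3, push XX → (q3, baab, XX#)
  read b, top X: go to q0, push YX → (q0, aab, YXX#)
  read a, top Y: go to q3, push XY → (q3, ab, XYXX#)
  read a, top X: go to q0, push AX → (q0, b, AXYXX#)
  read b, top A: go to q1, push ε → (q1, ε, XYXX#)
All input consumed; state q1 ∈ F.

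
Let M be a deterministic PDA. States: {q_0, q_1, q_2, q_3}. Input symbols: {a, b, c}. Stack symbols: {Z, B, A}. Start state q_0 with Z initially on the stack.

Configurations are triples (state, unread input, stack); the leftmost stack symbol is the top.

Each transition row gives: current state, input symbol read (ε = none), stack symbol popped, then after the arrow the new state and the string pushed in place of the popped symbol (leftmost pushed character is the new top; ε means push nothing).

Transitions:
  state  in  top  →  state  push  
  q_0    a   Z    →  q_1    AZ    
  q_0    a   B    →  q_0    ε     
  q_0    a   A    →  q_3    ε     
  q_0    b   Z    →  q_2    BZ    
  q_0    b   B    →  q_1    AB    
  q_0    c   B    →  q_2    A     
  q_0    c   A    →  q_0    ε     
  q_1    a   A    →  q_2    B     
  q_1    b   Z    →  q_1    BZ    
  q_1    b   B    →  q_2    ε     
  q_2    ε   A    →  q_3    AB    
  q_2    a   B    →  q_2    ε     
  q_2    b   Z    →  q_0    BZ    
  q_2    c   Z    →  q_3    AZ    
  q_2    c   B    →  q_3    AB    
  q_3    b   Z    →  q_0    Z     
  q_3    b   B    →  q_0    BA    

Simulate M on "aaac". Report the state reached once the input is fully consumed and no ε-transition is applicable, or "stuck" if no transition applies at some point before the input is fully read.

q_3

(q_0, aaac, Z)
  read a, top Z: go to q_1, push AZ → (q_1, aac, AZ)
  read a, top A: go to q_2, push B → (q_2, ac, BZ)
  read a, top B: go to q_2, push ε → (q_2, c, Z)
  read c, top Z: go to q_3, push AZ → (q_3, ε, AZ)
All input consumed; M is in state q_3.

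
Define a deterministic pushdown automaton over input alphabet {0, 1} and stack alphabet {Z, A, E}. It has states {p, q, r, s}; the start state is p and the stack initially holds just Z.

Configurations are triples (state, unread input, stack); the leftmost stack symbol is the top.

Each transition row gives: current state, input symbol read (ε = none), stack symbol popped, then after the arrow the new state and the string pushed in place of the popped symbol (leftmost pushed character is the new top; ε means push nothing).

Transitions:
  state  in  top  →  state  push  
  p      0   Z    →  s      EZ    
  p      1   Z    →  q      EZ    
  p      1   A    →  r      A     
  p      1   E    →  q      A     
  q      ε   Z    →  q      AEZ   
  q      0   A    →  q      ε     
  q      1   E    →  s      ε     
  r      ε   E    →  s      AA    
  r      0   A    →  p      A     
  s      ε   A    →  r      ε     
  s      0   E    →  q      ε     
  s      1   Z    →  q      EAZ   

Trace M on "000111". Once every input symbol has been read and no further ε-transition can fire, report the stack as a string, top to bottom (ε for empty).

Z

(p, 000111, Z)
  read 0, top Z: go to s, push EZ → (s, 00111, EZ)
  read 0, top E: go to q, push ε → (q, 0111, Z)
  ε-move, top Z: go to q, push AEZ → (q, 0111, AEZ)
  read 0, top A: go to q, push ε → (q, 111, EZ)
  read 1, top E: go to s, push ε → (s, 11, Z)
  read 1, top Z: go to q, push EAZ → (q, 1, EAZ)
  read 1, top E: go to s, push ε → (s, ε, AZ)
  ε-move, top A: go to r, push ε → (r, ε, Z)
All input consumed in state r with stack Z.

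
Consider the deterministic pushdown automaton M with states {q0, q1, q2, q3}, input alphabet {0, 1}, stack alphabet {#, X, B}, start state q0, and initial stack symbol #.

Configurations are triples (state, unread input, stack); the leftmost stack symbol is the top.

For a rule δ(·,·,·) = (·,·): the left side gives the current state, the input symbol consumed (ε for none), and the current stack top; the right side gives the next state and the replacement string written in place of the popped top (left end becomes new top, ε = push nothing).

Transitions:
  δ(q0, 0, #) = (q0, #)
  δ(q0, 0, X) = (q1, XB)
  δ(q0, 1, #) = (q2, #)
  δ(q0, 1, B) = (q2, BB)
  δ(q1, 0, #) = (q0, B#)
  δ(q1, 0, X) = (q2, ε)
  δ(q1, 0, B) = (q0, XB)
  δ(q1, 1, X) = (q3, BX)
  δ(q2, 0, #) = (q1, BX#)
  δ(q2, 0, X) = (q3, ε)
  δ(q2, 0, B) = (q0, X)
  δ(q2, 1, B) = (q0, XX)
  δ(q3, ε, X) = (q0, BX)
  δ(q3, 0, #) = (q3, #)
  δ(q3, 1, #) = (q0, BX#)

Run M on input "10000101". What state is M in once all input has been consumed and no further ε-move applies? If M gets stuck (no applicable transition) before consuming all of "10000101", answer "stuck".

q3

(q0, 10000101, #) ⊢ (q2, 0000101, #) ⊢ (q1, 000101, BX#) ⊢ (q0, 00101, XBX#) ⊢ (q1, 0101, XBBX#) ⊢ (q2, 101, BBX#) ⊢ (q0, 01, XXBX#) ⊢ (q1, 1, XBXBX#) ⊢ (q3, ε, BXBXBX#)
All input consumed; M is in state q3.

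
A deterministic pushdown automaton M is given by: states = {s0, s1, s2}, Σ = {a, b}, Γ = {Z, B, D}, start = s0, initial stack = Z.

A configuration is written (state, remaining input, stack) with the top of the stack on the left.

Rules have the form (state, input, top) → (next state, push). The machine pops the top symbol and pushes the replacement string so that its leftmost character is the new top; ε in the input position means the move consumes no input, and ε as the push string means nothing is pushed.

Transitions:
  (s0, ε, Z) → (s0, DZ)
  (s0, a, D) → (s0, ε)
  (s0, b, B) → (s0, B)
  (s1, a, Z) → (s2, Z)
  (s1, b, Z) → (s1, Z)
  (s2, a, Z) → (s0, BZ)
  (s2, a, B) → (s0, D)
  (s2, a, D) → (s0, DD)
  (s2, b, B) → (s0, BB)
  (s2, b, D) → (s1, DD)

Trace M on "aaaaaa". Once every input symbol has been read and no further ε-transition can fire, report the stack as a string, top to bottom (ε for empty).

(s0, aaaaaa, Z) ⊢ (s0, aaaaaa, DZ) ⊢ (s0, aaaaa, Z) ⊢ (s0, aaaaa, DZ) ⊢ (s0, aaaa, Z) ⊢ (s0, aaaa, DZ) ⊢ (s0, aaa, Z) ⊢ (s0, aaa, DZ) ⊢ (s0, aa, Z) ⊢ (s0, aa, DZ) ⊢ (s0, a, Z) ⊢ (s0, a, DZ) ⊢ (s0, ε, Z) ⊢ (s0, ε, DZ)
All input consumed in state s0 with stack DZ.

DZ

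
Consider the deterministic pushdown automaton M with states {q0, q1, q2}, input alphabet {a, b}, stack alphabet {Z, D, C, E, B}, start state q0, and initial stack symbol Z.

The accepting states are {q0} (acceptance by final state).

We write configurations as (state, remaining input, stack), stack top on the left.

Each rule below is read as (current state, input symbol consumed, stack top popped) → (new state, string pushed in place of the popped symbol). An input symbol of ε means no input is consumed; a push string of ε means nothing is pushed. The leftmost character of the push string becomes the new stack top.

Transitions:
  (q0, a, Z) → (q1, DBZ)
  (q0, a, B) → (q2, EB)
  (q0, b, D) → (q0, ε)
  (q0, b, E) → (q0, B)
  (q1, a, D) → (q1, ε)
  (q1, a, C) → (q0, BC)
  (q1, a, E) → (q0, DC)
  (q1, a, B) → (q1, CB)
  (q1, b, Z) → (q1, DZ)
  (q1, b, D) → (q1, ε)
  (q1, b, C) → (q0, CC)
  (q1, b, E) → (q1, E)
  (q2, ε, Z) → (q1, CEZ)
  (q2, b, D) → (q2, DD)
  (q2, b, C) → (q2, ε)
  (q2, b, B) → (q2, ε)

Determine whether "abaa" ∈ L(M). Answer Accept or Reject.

(q0, abaa, Z)
  read a, top Z: go to q1, push DBZ → (q1, baa, DBZ)
  read b, top D: go to q1, push ε → (q1, aa, BZ)
  read a, top B: go to q1, push CB → (q1, a, CBZ)
  read a, top C: go to q0, push BC → (q0, ε, BCBZ)
All input consumed; state q0 ∈ F.

Accept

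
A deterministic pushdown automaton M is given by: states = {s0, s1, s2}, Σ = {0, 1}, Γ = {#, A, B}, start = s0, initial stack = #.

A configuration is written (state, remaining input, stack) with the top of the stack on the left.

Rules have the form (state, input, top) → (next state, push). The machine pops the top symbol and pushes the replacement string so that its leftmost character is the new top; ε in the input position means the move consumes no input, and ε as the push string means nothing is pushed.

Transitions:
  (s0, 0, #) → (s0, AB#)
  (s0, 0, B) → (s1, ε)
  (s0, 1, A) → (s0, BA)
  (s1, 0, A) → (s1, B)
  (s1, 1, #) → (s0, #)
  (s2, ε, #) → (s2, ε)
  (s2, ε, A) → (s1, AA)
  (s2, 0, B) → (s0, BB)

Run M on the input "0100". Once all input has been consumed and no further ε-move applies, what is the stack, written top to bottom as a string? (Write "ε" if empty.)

BB#

(s0, 0100, #)
  read 0, top #: go to s0, push AB# → (s0, 100, AB#)
  read 1, top A: go to s0, push BA → (s0, 00, BAB#)
  read 0, top B: go to s1, push ε → (s1, 0, AB#)
  read 0, top A: go to s1, push B → (s1, ε, BB#)
All input consumed in state s1 with stack BB#.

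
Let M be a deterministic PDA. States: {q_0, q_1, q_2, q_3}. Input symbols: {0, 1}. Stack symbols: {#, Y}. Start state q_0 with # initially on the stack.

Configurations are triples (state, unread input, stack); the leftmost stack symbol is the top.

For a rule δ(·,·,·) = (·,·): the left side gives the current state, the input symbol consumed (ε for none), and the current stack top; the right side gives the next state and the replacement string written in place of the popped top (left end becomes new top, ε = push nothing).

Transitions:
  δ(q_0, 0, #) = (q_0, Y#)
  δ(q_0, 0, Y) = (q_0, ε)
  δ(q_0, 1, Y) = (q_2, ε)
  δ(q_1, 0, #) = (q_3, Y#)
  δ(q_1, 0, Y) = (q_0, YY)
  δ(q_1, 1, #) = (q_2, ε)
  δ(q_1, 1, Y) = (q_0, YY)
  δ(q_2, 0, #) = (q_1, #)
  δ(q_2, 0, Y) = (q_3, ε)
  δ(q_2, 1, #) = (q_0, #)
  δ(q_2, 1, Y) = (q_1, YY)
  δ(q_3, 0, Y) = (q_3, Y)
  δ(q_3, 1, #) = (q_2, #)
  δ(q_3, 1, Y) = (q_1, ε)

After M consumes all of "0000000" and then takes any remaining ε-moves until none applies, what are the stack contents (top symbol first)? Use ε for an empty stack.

Y#

(q_0, 0000000, #)
  read 0, top #: go to q_0, push Y# → (q_0, 000000, Y#)
  read 0, top Y: go to q_0, push ε → (q_0, 00000, #)
  read 0, top #: go to q_0, push Y# → (q_0, 0000, Y#)
  read 0, top Y: go to q_0, push ε → (q_0, 000, #)
  read 0, top #: go to q_0, push Y# → (q_0, 00, Y#)
  read 0, top Y: go to q_0, push ε → (q_0, 0, #)
  read 0, top #: go to q_0, push Y# → (q_0, ε, Y#)
All input consumed in state q_0 with stack Y#.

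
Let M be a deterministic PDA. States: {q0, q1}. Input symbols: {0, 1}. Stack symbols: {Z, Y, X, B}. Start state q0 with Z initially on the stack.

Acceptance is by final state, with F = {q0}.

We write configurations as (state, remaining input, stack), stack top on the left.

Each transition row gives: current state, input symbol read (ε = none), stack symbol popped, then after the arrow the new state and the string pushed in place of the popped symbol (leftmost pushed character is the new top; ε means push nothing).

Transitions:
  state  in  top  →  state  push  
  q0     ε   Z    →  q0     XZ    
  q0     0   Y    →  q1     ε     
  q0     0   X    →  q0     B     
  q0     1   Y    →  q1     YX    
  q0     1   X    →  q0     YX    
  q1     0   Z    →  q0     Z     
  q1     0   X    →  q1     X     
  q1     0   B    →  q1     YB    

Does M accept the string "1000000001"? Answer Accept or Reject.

(q0, 1000000001, Z) ⊢ (q0, 1000000001, XZ) ⊢ (q0, 000000001, YXZ) ⊢ (q1, 00000001, XZ) ⊢ (q1, 0000001, XZ) ⊢ (q1, 000001, XZ) ⊢ (q1, 00001, XZ) ⊢ (q1, 0001, XZ) ⊢ (q1, 001, XZ) ⊢ (q1, 01, XZ) ⊢ (q1, 1, XZ)
No transition applies at (q1, 1, XZ); input not fully consumed.

Reject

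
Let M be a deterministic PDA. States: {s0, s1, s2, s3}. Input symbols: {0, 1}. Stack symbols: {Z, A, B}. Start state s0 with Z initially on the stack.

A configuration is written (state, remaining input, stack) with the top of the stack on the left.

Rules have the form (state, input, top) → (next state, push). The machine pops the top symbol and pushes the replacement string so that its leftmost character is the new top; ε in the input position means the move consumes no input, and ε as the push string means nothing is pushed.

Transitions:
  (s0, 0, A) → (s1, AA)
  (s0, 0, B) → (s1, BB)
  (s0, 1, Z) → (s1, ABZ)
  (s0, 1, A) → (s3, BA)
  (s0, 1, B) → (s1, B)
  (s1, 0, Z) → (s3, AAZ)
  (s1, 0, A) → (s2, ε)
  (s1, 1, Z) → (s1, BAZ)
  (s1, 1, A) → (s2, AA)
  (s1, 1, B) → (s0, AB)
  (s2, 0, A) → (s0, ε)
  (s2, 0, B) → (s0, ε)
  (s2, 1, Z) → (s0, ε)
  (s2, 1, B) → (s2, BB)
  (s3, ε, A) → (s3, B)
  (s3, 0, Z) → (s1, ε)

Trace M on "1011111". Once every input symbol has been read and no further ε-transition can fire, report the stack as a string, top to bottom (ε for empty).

BBBBBBZ

(s0, 1011111, Z) ⊢ (s1, 011111, ABZ) ⊢ (s2, 11111, BZ) ⊢ (s2, 1111, BBZ) ⊢ (s2, 111, BBBZ) ⊢ (s2, 11, BBBBZ) ⊢ (s2, 1, BBBBBZ) ⊢ (s2, ε, BBBBBBZ)
All input consumed in state s2 with stack BBBBBBZ.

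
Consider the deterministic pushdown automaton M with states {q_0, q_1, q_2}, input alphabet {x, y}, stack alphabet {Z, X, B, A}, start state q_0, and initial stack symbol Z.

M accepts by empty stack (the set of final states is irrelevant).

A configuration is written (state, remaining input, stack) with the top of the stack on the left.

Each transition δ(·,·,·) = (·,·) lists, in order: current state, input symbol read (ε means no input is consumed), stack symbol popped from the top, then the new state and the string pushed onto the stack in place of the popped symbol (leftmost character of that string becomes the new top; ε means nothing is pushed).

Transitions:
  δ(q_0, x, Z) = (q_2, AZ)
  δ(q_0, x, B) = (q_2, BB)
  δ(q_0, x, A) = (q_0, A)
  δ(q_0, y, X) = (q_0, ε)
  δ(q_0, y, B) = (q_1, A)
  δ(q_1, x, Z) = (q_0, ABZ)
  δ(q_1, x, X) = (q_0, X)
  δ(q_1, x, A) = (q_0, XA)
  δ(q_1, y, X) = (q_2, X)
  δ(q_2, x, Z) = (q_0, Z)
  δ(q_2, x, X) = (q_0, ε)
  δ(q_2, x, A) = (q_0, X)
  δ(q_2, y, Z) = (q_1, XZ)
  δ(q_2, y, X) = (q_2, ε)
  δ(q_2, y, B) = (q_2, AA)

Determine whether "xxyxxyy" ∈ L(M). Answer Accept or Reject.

Reject

(q_0, xxyxxyy, Z)
  read x, top Z: go to q_2, push AZ → (q_2, xyxxyy, AZ)
  read x, top A: go to q_0, push X → (q_0, yxxyy, XZ)
  read y, top X: go to q_0, push ε → (q_0, xxyy, Z)
  read x, top Z: go to q_2, push AZ → (q_2, xyy, AZ)
  read x, top A: go to q_0, push X → (q_0, yy, XZ)
  read y, top X: go to q_0, push ε → (q_0, y, Z)
No transition applies at (q_0, y, Z); input not fully consumed.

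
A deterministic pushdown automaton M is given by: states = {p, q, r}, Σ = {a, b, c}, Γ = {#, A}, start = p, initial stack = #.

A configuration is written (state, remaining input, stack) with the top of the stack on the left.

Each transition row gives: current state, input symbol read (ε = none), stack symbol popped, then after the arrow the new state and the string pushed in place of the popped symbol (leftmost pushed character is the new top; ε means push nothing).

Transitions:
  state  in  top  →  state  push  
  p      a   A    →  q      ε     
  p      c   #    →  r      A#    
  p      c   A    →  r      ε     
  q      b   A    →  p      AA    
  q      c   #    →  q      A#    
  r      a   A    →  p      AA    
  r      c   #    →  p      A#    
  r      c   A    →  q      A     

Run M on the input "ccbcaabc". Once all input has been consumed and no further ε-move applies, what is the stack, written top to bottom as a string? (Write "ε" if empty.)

(p, ccbcaabc, #)
  read c, top #: go to r, push A# → (r, cbcaabc, A#)
  read c, top A: go to q, push A → (q, bcaabc, A#)
  read b, top A: go to p, push AA → (p, caabc, AA#)
  read c, top A: go to r, push ε → (r, aabc, A#)
  read a, top A: go to p, push AA → (p, abc, AA#)
  read a, top A: go to q, push ε → (q, bc, A#)
  read b, top A: go to p, push AA → (p, c, AA#)
  read c, top A: go to r, push ε → (r, ε, A#)
All input consumed in state r with stack A#.

A#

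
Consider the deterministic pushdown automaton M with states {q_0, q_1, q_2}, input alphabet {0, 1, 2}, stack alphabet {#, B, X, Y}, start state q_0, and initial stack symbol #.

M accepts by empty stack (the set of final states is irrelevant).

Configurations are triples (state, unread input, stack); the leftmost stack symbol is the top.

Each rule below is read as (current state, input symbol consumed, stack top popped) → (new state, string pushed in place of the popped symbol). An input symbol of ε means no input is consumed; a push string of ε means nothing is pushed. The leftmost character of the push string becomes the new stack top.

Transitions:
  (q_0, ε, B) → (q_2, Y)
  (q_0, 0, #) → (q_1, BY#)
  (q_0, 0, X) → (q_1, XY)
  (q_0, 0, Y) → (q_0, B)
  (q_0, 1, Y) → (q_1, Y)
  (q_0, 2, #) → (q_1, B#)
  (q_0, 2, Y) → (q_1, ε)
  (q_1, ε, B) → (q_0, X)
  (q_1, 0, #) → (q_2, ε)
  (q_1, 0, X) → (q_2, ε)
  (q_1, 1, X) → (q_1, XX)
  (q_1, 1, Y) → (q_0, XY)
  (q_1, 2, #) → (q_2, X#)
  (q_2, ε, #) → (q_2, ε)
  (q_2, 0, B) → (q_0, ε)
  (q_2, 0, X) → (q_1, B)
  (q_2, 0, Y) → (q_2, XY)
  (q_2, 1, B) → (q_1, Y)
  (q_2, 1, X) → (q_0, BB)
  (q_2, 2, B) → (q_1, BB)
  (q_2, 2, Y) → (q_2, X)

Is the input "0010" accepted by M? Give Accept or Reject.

(q_0, 0010, #) ⊢ (q_1, 010, BY#) ⊢ (q_0, 010, XY#) ⊢ (q_1, 10, XYY#) ⊢ (q_1, 0, XXYY#) ⊢ (q_2, ε, XYY#)
All input consumed; stack is XYY#, not empty, and no further ε-move applies.

Reject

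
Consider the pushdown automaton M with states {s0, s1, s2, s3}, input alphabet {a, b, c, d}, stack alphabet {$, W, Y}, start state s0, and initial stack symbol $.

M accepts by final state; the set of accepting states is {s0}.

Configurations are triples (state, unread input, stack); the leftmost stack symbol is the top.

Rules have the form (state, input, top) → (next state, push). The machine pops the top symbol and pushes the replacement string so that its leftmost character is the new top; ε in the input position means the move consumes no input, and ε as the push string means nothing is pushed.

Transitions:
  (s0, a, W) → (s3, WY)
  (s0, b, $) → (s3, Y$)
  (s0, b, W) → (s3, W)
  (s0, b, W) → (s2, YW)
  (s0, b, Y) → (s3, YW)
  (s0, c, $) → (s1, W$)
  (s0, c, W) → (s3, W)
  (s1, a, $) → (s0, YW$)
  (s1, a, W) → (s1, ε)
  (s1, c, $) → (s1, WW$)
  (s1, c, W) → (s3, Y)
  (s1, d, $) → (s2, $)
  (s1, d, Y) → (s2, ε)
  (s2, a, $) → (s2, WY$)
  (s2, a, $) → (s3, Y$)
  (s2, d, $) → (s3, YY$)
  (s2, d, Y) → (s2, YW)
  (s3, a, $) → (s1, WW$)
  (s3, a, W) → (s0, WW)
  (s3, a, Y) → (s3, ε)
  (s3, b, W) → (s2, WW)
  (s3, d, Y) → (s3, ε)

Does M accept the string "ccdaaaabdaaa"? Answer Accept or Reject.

Accept

One accepting computation: (s0, ccdaaaabdaaa, $) ⊢ (s1, cdaaaabdaaa, W$) ⊢ (s3, daaaabdaaa, Y$) ⊢ (s3, aaaabdaaa, $) ⊢ (s1, aaabdaaa, WW$) ⊢ (s1, aabdaaa, W$) ⊢ (s1, abdaaa, $) ⊢ (s0, bdaaa, YW$) ⊢ (s3, daaa, YWW$) ⊢ (s3, aaa, WW$) ⊢ (s0, aa, WWW$) ⊢ (s3, a, WYWW$) ⊢ (s0, ε, WWYWW$)
All input consumed and state s0 ∈ F.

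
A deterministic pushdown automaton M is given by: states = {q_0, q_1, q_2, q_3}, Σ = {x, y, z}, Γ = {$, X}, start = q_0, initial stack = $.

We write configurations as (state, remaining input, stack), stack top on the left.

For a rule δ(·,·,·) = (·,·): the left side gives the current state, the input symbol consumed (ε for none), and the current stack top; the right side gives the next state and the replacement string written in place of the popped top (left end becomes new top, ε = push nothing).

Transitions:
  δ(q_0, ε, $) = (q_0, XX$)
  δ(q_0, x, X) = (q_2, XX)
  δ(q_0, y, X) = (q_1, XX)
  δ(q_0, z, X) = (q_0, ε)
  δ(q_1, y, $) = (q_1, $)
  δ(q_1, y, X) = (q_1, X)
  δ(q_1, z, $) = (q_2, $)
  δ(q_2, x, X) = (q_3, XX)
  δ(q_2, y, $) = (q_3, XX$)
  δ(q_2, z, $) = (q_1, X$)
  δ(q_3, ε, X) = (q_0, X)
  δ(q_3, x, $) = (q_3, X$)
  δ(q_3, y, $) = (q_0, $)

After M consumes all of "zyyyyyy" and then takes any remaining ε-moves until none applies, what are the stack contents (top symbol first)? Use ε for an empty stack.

(q_0, zyyyyyy, $)
  ε-move, top $: go to q_0, push XX$ → (q_0, zyyyyyy, XX$)
  read z, top X: go to q_0, push ε → (q_0, yyyyyy, X$)
  read y, top X: go to q_1, push XX → (q_1, yyyyy, XX$)
  read y, top X: go to q_1, push X → (q_1, yyyy, XX$)
  read y, top X: go to q_1, push X → (q_1, yyy, XX$)
  read y, top X: go to q_1, push X → (q_1, yy, XX$)
  read y, top X: go to q_1, push X → (q_1, y, XX$)
  read y, top X: go to q_1, push X → (q_1, ε, XX$)
All input consumed in state q_1 with stack XX$.

XX$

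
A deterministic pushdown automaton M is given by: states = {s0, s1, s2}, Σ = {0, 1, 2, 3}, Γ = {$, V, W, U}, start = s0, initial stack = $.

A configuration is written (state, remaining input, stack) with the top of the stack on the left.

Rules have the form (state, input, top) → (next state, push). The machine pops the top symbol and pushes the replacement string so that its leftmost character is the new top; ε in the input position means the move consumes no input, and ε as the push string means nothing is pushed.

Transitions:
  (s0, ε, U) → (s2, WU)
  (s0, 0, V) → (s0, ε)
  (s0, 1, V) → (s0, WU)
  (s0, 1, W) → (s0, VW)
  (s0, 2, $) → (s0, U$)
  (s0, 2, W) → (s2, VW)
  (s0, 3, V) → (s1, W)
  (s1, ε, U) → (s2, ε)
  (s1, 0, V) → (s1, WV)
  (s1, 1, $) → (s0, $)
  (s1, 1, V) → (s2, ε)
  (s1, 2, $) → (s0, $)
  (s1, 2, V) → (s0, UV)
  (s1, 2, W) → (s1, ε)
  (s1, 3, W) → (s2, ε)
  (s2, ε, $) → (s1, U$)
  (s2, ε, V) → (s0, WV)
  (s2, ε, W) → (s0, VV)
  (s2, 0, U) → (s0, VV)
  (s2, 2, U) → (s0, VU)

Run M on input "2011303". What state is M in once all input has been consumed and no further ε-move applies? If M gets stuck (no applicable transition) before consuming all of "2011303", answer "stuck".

(s0, 2011303, $)
  read 2, top $: go to s0, push U$ → (s0, 011303, U$)
  ε-move, top U: go to s2, push WU → (s2, 011303, WU$)
  ε-move, top W: go to s0, push VV → (s0, 011303, VVU$)
  read 0, top V: go to s0, push ε → (s0, 11303, VU$)
  read 1, top V: go to s0, push WU → (s0, 1303, WUU$)
  read 1, top W: go to s0, push VW → (s0, 303, VWUU$)
  read 3, top V: go to s1, push W → (s1, 03, WWUU$)
No transition for (s1, 0, top W); M blocks with input 03 remaining.

stuck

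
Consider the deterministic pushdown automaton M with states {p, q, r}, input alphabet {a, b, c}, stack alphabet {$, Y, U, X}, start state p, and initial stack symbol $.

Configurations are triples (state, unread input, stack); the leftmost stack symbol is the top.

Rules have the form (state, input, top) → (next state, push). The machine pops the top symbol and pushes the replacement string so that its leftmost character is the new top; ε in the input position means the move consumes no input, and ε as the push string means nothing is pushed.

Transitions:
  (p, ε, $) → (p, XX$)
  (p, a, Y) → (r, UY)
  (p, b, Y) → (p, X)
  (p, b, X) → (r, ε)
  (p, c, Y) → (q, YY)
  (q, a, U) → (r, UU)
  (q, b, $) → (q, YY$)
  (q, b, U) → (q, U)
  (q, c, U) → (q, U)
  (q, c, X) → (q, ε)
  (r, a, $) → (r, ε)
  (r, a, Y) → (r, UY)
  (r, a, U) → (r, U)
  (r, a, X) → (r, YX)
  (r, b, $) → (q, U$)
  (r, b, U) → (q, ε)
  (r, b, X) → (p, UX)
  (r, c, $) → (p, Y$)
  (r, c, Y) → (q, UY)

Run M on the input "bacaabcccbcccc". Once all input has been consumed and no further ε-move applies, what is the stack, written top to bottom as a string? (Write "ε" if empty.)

UYX$

(p, bacaabcccbcccc, $)
  ε-move, top $: go to p, push XX$ → (p, bacaabcccbcccc, XX$)
  read b, top X: go to r, push ε → (r, acaabcccbcccc, X$)
  read a, top X: go to r, push YX → (r, caabcccbcccc, YX$)
  read c, top Y: go to q, push UY → (q, aabcccbcccc, UYX$)
  read a, top U: go to r, push UU → (r, abcccbcccc, UUYX$)
  read a, top U: go to r, push U → (r, bcccbcccc, UUYX$)
  read b, top U: go to q, push ε → (q, cccbcccc, UYX$)
  read c, top U: go to q, push U → (q, ccbcccc, UYX$)
  read c, top U: go to q, push U → (q, cbcccc, UYX$)
  read c, top U: go to q, push U → (q, bcccc, UYX$)
  read b, top U: go to q, push U → (q, cccc, UYX$)
  read c, top U: go to q, push U → (q, ccc, UYX$)
  read c, top U: go to q, push U → (q, cc, UYX$)
  read c, top U: go to q, push U → (q, c, UYX$)
  read c, top U: go to q, push U → (q, ε, UYX$)
All input consumed in state q with stack UYX$.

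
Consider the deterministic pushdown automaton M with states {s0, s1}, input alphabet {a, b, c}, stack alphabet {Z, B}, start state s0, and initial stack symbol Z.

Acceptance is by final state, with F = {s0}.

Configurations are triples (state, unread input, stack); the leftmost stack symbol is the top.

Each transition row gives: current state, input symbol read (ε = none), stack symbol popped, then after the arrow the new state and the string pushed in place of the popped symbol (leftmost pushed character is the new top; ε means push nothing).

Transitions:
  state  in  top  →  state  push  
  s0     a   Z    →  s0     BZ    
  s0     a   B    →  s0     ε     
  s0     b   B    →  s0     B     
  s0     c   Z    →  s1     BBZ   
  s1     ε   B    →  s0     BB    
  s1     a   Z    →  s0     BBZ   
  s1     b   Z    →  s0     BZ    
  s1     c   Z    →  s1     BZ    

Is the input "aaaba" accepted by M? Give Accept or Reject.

(s0, aaaba, Z)
  read a, top Z: go to s0, push BZ → (s0, aaba, BZ)
  read a, top B: go to s0, push ε → (s0, aba, Z)
  read a, top Z: go to s0, push BZ → (s0, ba, BZ)
  read b, top B: go to s0, push B → (s0, a, BZ)
  read a, top B: go to s0, push ε → (s0, ε, Z)
All input consumed; state s0 ∈ F.

Accept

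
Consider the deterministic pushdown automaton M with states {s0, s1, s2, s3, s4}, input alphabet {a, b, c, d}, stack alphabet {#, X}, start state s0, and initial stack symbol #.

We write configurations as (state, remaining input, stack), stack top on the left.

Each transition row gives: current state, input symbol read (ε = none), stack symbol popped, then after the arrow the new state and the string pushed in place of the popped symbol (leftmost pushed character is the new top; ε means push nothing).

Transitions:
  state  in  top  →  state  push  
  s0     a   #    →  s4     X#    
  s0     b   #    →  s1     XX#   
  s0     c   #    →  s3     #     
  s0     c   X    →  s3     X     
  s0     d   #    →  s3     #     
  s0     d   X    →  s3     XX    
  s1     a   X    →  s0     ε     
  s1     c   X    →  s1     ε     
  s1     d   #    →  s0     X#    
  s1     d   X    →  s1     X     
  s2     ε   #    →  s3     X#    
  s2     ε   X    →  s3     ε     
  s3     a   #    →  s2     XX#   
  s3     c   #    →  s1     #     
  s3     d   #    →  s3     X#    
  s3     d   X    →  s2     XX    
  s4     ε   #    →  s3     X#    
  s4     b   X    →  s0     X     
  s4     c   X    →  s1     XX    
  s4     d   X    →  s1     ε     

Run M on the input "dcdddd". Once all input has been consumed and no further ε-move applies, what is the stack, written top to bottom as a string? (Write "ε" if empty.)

(s0, dcdddd, #) ⊢ (s3, cdddd, #) ⊢ (s1, dddd, #) ⊢ (s0, ddd, X#) ⊢ (s3, dd, XX#) ⊢ (s2, d, XXX#) ⊢ (s3, d, XX#) ⊢ (s2, ε, XXX#) ⊢ (s3, ε, XX#)
All input consumed in state s3 with stack XX#.

XX#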